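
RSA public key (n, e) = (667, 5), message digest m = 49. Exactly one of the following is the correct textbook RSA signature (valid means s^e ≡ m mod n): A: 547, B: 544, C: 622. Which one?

A

Candidate A: Squares mod 667: 547^1≡547, 547^2≡393, 547^4≡372; 5 = 4 + 1, so 547^5 ≡ 372·547 ≡ 49 (mod 667)
  → matches m = 49
Candidate B: Squares mod 667: 544^1≡544, 544^2≡455, 544^4≡255; 5 = 4 + 1, so 544^5 ≡ 255·544 ≡ 651 (mod 667)
Candidate C: Squares mod 667: 622^1≡622, 622^2≡24, 622^4≡576; 5 = 4 + 1, so 622^5 ≡ 576·622 ≡ 93 (mod 667)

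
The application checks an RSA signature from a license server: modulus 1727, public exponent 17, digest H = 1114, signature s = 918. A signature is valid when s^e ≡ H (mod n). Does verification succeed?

s^2 ≡ 918^2 = 842724 ≡ 1675
s^4 ≡ 1675^2 = 2805625 ≡ 977
s^8 ≡ 977^2 = 954529 ≡ 1225
s^16 ≡ 1225^2 = 1500625 ≡ 1589
17 = 16 + 1, so s^17 ≡ 1589·918 ≡ 1114 (mod 1727)
Since 1114 equals the digest 1114, verification succeeds.

passes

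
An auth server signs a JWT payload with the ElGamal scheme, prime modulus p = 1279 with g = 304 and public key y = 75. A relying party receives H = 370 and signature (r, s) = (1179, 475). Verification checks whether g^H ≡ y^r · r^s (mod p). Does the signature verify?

verifies

Left side g^H mod p:
304^2 = 92416 ≡ 328
304^4 ≡ 328^2 = 107584 ≡ 148
304^8 ≡ 148^2 = 21904 ≡ 161
304^16 ≡ 161^2 = 25921 ≡ 341
304^32 ≡ 341^2 = 116281 ≡ 1171
304^64 ≡ 1171^2 = 1371241 ≡ 153
304^128 ≡ 153^2 = 23409 ≡ 387
304^256 ≡ 387^2 = 149769 ≡ 126
370 = 256 + 64 + 32 + 16 + 2, so 304^370 ≡ 126·153·1171·341·328 ≡ 664 (mod 1279)
Right side y^r · r^s mod p:
75^2 = 5625 ≡ 509
75^4 ≡ 509^2 = 259081 ≡ 723
75^8 ≡ 723^2 = 522729 ≡ 897
75^16 ≡ 897^2 = 804609 ≡ 118
75^32 ≡ 118^2 = 13924 ≡ 1134
75^64 ≡ 1134^2 = 1285956 ≡ 561
75^128 ≡ 561^2 = 314721 ≡ 87
75^256 ≡ 87^2 = 7569 ≡ 1174
75^512 ≡ 1174^2 = 1378276 ≡ 793
75^1024 ≡ 793^2 = 628849 ≡ 860
1179 = 1024 + 128 + 16 + 8 + 2 + 1, so 75^1179 ≡ 860·87·118·897·509·75 ≡ 481 (mod 1279)
1179^2 = 1390041 ≡ 1047
1179^4 ≡ 1047^2 = 1096209 ≡ 106
1179^8 ≡ 106^2 = 11236 ≡ 1004
1179^16 ≡ 1004^2 = 1008016 ≡ 164
1179^32 ≡ 164^2 = 26896 ≡ 37
1179^64 ≡ 37^2 = 1369 ≡ 90
1179^128 ≡ 90^2 = 8100 ≡ 426
1179^256 ≡ 426^2 = 181476 ≡ 1137
475 = 256 + 128 + 64 + 16 + 8 + 2 + 1, so 1179^475 ≡ 1137·426·90·164·1004·1047·1179 ≡ 948 (mod 1279)
481·948 = 455988 ≡ 664 (mod 1279)
664 ≡ 664 (mod 1279), so the signature is genuine.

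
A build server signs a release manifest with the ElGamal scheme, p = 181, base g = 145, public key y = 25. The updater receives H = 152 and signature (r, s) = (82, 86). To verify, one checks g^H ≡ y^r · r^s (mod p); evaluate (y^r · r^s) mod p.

25^2 = 625 ≡ 82
25^4 ≡ 82^2 = 6724 ≡ 27
25^8 ≡ 27^2 = 729 ≡ 5
25^16 ≡ 5^2 = 25
25^32 ≡ 25^2 = 625 ≡ 82
25^64 ≡ 82^2 = 6724 ≡ 27
82 = 64 + 16 + 2, so 25^82 ≡ 27·25·82 ≡ 145 (mod 181)
82^2 = 6724 ≡ 27
82^4 ≡ 27^2 = 729 ≡ 5
82^8 ≡ 5^2 = 25
82^16 ≡ 25^2 = 625 ≡ 82
82^32 ≡ 82^2 = 6724 ≡ 27
82^64 ≡ 27^2 = 729 ≡ 5
86 = 64 + 16 + 4 + 2, so 82^86 ≡ 5·82·5·27 ≡ 145 (mod 181)
y^r · r^s ≡ 145·145 = 21025 ≡ 29 (mod 181)

29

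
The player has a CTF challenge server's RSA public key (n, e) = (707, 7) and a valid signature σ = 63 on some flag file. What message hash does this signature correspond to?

665

Squares mod 707: σ^1≡63, σ^2≡434, σ^4≡294
7 = 4 + 2 + 1, so σ^7 ≡ 294·434·63 ≡ 665 (mod 707)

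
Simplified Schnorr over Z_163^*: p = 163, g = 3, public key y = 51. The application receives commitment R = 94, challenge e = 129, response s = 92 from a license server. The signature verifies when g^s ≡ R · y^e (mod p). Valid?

g^s mod p:
3^2 = 9
3^4 ≡ 9^2 = 81
3^8 ≡ 81^2 = 6561 ≡ 41
3^16 ≡ 41^2 = 1681 ≡ 51
3^32 ≡ 51^2 = 2601 ≡ 156
3^64 ≡ 156^2 = 24336 ≡ 49
92 = 64 + 16 + 8 + 4, so 3^92 ≡ 49·51·41·81 ≡ 34 (mod 163)
R · y^e mod p:
51^2 = 2601 ≡ 156
51^4 ≡ 156^2 = 24336 ≡ 49
51^8 ≡ 49^2 = 2401 ≡ 119
51^16 ≡ 119^2 = 14161 ≡ 143
51^32 ≡ 143^2 = 20449 ≡ 74
51^64 ≡ 74^2 = 5476 ≡ 97
51^128 ≡ 97^2 = 9409 ≡ 118
129 = 128 + 1, so 51^129 ≡ 118·51 ≡ 150 (mod 163)
94·150 = 14100 ≡ 82 (mod 163)
34 ≠ 82; the check fails.

no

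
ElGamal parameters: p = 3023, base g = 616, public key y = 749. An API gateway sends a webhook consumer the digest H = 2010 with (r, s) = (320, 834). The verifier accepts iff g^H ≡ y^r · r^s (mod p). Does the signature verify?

does not verify

Left side g^H mod p:
616^2 = 379456 ≡ 1581
616^4 ≡ 1581^2 = 2499561 ≡ 2563
616^8 ≡ 2563^2 = 6568969 ≡ 3013
616^16 ≡ 3013^2 = 9078169 ≡ 100
616^32 ≡ 100^2 = 10000 ≡ 931
616^64 ≡ 931^2 = 866761 ≡ 2183
616^128 ≡ 2183^2 = 4765489 ≡ 1241
616^256 ≡ 1241^2 = 1540081 ≡ 1374
616^512 ≡ 1374^2 = 1887876 ≡ 1524
616^1024 ≡ 1524^2 = 2322576 ≡ 912
2010 = 1024 + 512 + 256 + 128 + 64 + 16 + 8 + 2, so 616^2010 ≡ 912·1524·1374·1241·2183·100·3013·1581 ≡ 2206 (mod 3023)
Right side y^r · r^s mod p:
749^2 = 561001 ≡ 1746
749^4 ≡ 1746^2 = 3048516 ≡ 1332
749^8 ≡ 1332^2 = 1774224 ≡ 2746
749^16 ≡ 2746^2 = 7540516 ≡ 1154
749^32 ≡ 1154^2 = 1331716 ≡ 1596
749^64 ≡ 1596^2 = 2547216 ≡ 1850
749^128 ≡ 1850^2 = 3422500 ≡ 464
749^256 ≡ 464^2 = 215296 ≡ 663
320 = 256 + 64, so 749^320 ≡ 663·1850 ≡ 2235 (mod 3023)
320^2 = 102400 ≡ 2641
320^4 ≡ 2641^2 = 6974881 ≡ 820
320^8 ≡ 820^2 = 672400 ≡ 1294
320^16 ≡ 1294^2 = 1674436 ≡ 2717
320^32 ≡ 2717^2 = 7382089 ≡ 2946
320^64 ≡ 2946^2 = 8678916 ≡ 2906
320^128 ≡ 2906^2 = 8444836 ≡ 1597
320^256 ≡ 1597^2 = 2550409 ≡ 2020
320^512 ≡ 2020^2 = 4080400 ≡ 2373
834 = 512 + 256 + 64 + 2, so 320^834 ≡ 2373·2020·2906·2641 ≡ 681 (mod 3023)
2235·681 = 1522035 ≡ 1466 (mod 3023)
2206 ≠ 1466, so verification fails.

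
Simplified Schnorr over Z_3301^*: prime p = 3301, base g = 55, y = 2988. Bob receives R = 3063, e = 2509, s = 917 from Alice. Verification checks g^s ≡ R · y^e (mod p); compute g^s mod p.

2286

55^2 = 3025
55^4 ≡ 3025^2 = 9150625 ≡ 253
55^8 ≡ 253^2 = 64009 ≡ 1290
55^16 ≡ 1290^2 = 1664100 ≡ 396
55^32 ≡ 396^2 = 156816 ≡ 1669
55^64 ≡ 1669^2 = 2785561 ≡ 2818
55^128 ≡ 2818^2 = 7941124 ≡ 2219
55^256 ≡ 2219^2 = 4923961 ≡ 2170
55^512 ≡ 2170^2 = 4708900 ≡ 1674
917 = 512 + 256 + 128 + 16 + 4 + 1, so 55^917 ≡ 1674·2170·2219·396·253·55 ≡ 2286 (mod 3301)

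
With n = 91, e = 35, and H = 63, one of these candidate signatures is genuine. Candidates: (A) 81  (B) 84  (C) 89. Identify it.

Candidate A: Squares mod 91: 81^1≡81, 81^2≡9, 81^4≡81, 81^8≡9, 81^16≡81, 81^32≡9; 35 = 32 + 2 + 1, so 81^35 ≡ 9·9·81 ≡ 9 (mod 91)
Candidate B: Squares mod 91: 84^1≡84, 84^2≡49, 84^4≡35, 84^8≡42, 84^16≡35, 84^32≡42; 35 = 32 + 2 + 1, so 84^35 ≡ 42·49·84 ≡ 63 (mod 91)
  → matches H = 63
Candidate C: Squares mod 91: 89^1≡89, 89^2≡4, 89^4≡16, 89^8≡74, 89^16≡16, 89^32≡74; 35 = 32 + 2 + 1, so 89^35 ≡ 74·4·89 ≡ 45 (mod 91)

B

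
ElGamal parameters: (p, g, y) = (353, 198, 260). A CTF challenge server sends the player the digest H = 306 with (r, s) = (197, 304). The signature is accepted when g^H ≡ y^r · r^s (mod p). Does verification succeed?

Left side g^H mod p:
Squares mod 353: 198^1≡198, 198^2≡21, 198^4≡88, 198^8≡331, 198^16≡131, 198^32≡217, 198^64≡140, 198^128≡185, 198^256≡337
306 = 256 + 32 + 16 + 2, so 198^306 ≡ 337·217·131·21 ≡ 2 (mod 353)
Right side y^r · r^s mod p:
Squares mod 353: 260^1≡260, 260^2≡177, 260^4≡265, 260^8≡331, 260^16≡131, 260^32≡217, 260^64≡140, 260^128≡185
197 = 128 + 64 + 4 + 1, so 260^197 ≡ 185·140·265·260 ≡ 43 (mod 353)
Squares mod 353: 197^1≡197, 197^2≡332, 197^4≡88, 197^8≡331, 197^16≡131, 197^32≡217, 197^64≡140, 197^128≡185, 197^256≡337
304 = 256 + 32 + 16, so 197^304 ≡ 337·217·131 ≡ 185 (mod 353)
43·185 = 7955 ≡ 189 (mod 353)
2 ≠ 189, so verification fails.

fails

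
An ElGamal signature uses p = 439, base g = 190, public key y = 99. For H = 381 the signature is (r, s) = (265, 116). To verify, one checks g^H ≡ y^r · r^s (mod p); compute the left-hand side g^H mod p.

260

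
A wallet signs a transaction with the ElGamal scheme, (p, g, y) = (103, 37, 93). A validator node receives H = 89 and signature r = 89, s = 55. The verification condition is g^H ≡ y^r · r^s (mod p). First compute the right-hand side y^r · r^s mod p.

27

93^2 = 8649 ≡ 100
93^4 ≡ 100^2 = 10000 ≡ 9
93^8 ≡ 9^2 = 81
93^16 ≡ 81^2 = 6561 ≡ 72
93^32 ≡ 72^2 = 5184 ≡ 34
93^64 ≡ 34^2 = 1156 ≡ 23
89 = 64 + 16 + 8 + 1, so 93^89 ≡ 23·72·81·93 ≡ 9 (mod 103)
89^2 = 7921 ≡ 93
89^4 ≡ 93^2 = 8649 ≡ 100
89^8 ≡ 100^2 = 10000 ≡ 9
89^16 ≡ 9^2 = 81
89^32 ≡ 81^2 = 6561 ≡ 72
55 = 32 + 16 + 4 + 2 + 1, so 89^55 ≡ 72·81·100·93·89 ≡ 3 (mod 103)
y^r · r^s ≡ 9·3 = 27 ≡ 27 (mod 103)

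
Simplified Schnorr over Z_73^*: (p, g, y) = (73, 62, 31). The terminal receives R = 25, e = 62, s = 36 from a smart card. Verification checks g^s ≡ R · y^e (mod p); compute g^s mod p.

72

62^2 = 3844 ≡ 48
62^4 ≡ 48^2 = 2304 ≡ 41
62^8 ≡ 41^2 = 1681 ≡ 2
62^16 ≡ 2^2 = 4
62^32 ≡ 4^2 = 16
36 = 32 + 4, so 62^36 ≡ 16·41 ≡ 72 (mod 73)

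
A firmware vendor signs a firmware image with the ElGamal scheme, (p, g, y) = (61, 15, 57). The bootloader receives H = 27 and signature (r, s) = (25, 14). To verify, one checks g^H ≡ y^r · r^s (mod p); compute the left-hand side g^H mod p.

Squares mod 61: 15^1≡15, 15^2≡42, 15^4≡56, 15^8≡25, 15^16≡15
27 = 16 + 8 + 2 + 1, so 15^27 ≡ 15·25·42·15 ≡ 58 (mod 61)

58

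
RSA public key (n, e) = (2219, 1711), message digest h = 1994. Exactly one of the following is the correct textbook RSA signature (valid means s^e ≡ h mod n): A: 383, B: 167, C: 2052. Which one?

B

Candidate A: 383^1711 mod 2219 = 390
Candidate B: 167^1711 mod 2219 = 1994
  → matches h = 1994
Candidate C: 2052^1711 mod 2219 = 225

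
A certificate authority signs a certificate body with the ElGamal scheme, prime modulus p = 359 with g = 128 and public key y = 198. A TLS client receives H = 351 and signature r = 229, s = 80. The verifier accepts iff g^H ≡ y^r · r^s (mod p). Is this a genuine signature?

genuine

Left side g^H mod p:
128^2 = 16384 ≡ 229
128^4 ≡ 229^2 = 52441 ≡ 27
128^8 ≡ 27^2 = 729 ≡ 11
128^16 ≡ 11^2 = 121
128^32 ≡ 121^2 = 14641 ≡ 281
128^64 ≡ 281^2 = 78961 ≡ 340
128^128 ≡ 340^2 = 115600 ≡ 2
128^256 ≡ 2^2 = 4
351 = 256 + 64 + 16 + 8 + 4 + 2 + 1, so 128^351 ≡ 4·340·121·11·27·229·128 ≡ 338 (mod 359)
Right side y^r · r^s mod p:
198^2 = 39204 ≡ 73
198^4 ≡ 73^2 = 5329 ≡ 303
198^8 ≡ 303^2 = 91809 ≡ 264
198^16 ≡ 264^2 = 69696 ≡ 50
198^32 ≡ 50^2 = 2500 ≡ 346
198^64 ≡ 346^2 = 119716 ≡ 169
198^128 ≡ 169^2 = 28561 ≡ 200
229 = 128 + 64 + 32 + 4 + 1, so 198^229 ≡ 200·169·346·303·198 ≡ 297 (mod 359)
229^2 = 52441 ≡ 27
229^4 ≡ 27^2 = 729 ≡ 11
229^8 ≡ 11^2 = 121
229^16 ≡ 121^2 = 14641 ≡ 281
229^32 ≡ 281^2 = 78961 ≡ 340
229^64 ≡ 340^2 = 115600 ≡ 2
80 = 64 + 16, so 229^80 ≡ 2·281 ≡ 203 (mod 359)
297·203 = 60291 ≡ 338 (mod 359)
338 ≡ 338 (mod 359), so the signature is genuine.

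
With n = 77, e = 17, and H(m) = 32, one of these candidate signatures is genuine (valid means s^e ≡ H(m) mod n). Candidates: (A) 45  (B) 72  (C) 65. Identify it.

C

Candidate A: Squares mod 77: 45^1≡45, 45^2≡23, 45^4≡67, 45^8≡23, 45^16≡67; 17 = 16 + 1, so 45^17 ≡ 67·45 ≡ 12 (mod 77)
Candidate B: Squares mod 77: 72^1≡72, 72^2≡25, 72^4≡9, 72^8≡4, 72^16≡16; 17 = 16 + 1, so 72^17 ≡ 16·72 ≡ 74 (mod 77)
Candidate C: Squares mod 77: 65^1≡65, 65^2≡67, 65^4≡23, 65^8≡67, 65^16≡23; 17 = 16 + 1, so 65^17 ≡ 23·65 ≡ 32 (mod 77)
  → matches H(m) = 32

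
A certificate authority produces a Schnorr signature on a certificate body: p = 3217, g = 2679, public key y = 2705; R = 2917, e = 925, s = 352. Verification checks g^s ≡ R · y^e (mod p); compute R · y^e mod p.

815

2705^925 mod 3217 = 1016
R · y^e ≡ 2917·1016 = 2963672 ≡ 815 (mod 3217)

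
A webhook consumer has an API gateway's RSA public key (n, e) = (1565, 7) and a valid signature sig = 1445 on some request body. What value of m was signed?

sig^2 ≡ 1445^2 = 2088025 ≡ 315
sig^4 ≡ 315^2 = 99225 ≡ 630
7 = 4 + 2 + 1, so sig^7 ≡ 630·315·1445 ≡ 605 (mod 1565)

605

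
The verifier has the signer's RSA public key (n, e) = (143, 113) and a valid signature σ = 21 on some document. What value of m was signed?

σ^113 mod 143 = 21

21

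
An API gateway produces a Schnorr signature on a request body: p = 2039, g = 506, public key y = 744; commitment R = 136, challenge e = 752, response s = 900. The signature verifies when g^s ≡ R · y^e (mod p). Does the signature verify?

verifies

g^s mod p:
Squares mod 2039: 506^1≡506, 506^2≡1161, 506^4≡142, 506^8≡1813, 506^16≡101, 506^32≡6, 506^64≡36, 506^128≡1296, 506^256≡1519, 506^512≡1252
900 = 512 + 256 + 128 + 4, so 506^900 ≡ 1252·1519·1296·142 ≡ 1328 (mod 2039)
R · y^e mod p:
Squares mod 2039: 744^1≡744, 744^2≡967, 744^4≡1227, 744^8≡747, 744^16≡1362, 744^32≡1593, 744^64≡1133, 744^128≡1158, 744^256≡1341, 744^512≡1922
752 = 512 + 128 + 64 + 32 + 16, so 744^752 ≡ 1922·1158·1133·1593·1362 ≡ 1569 (mod 2039)
136·1569 = 213384 ≡ 1328 (mod 2039)
1328 ≡ 1328 (mod 2039); signature holds.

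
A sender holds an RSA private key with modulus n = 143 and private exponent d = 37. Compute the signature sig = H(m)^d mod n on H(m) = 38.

(H(m))^2 ≡ 38^2 = 1444 ≡ 14
(H(m))^4 ≡ 14^2 = 196 ≡ 53
(H(m))^8 ≡ 53^2 = 2809 ≡ 92
(H(m))^16 ≡ 92^2 = 8464 ≡ 27
(H(m))^32 ≡ 27^2 = 729 ≡ 14
37 = 32 + 4 + 1, so (H(m))^37 ≡ 14·53·38 ≡ 25 (mod 143)

25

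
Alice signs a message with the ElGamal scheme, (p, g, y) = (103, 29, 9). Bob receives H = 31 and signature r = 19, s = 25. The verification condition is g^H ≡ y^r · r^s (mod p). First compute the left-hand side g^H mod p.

26

29^2 = 841 ≡ 17
29^4 ≡ 17^2 = 289 ≡ 83
29^8 ≡ 83^2 = 6889 ≡ 91
29^16 ≡ 91^2 = 8281 ≡ 41
31 = 16 + 8 + 4 + 2 + 1, so 29^31 ≡ 41·91·83·17·29 ≡ 26 (mod 103)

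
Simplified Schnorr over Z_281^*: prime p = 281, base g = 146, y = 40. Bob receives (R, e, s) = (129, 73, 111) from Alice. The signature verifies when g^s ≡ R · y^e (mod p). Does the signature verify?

g^s mod p:
146^111 mod 281 = 130
R · y^e mod p:
40^73 mod 281 = 68
129·68 = 8772 ≡ 61 (mod 281)
130 ≠ 61; the check fails.

does not verify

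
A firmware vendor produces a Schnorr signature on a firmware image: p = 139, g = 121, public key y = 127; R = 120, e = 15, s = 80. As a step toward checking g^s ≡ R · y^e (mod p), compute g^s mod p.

Squares mod 139: 121^1≡121, 121^2≡46, 121^4≡31, 121^8≡127, 121^16≡5, 121^32≡25, 121^64≡69
80 = 64 + 16, so 121^80 ≡ 69·5 ≡ 67 (mod 139)

67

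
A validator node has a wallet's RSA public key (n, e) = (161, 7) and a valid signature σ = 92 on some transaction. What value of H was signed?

Squares mod 161: σ^1≡92, σ^2≡92, σ^4≡92
7 = 4 + 2 + 1, so σ^7 ≡ 92·92·92 ≡ 92 (mod 161)

92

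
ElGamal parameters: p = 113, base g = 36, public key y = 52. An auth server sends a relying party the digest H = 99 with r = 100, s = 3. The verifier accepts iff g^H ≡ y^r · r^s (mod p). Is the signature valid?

Left side g^H mod p:
36^2 = 1296 ≡ 53
36^4 ≡ 53^2 = 2809 ≡ 97
36^8 ≡ 97^2 = 9409 ≡ 30
36^16 ≡ 30^2 = 900 ≡ 109
36^32 ≡ 109^2 = 11881 ≡ 16
36^64 ≡ 16^2 = 256 ≡ 30
99 = 64 + 32 + 2 + 1, so 36^99 ≡ 30·16·53·36 ≡ 88 (mod 113)
Right side y^r · r^s mod p:
52^2 = 2704 ≡ 105
52^4 ≡ 105^2 = 11025 ≡ 64
52^8 ≡ 64^2 = 4096 ≡ 28
52^16 ≡ 28^2 = 784 ≡ 106
52^32 ≡ 106^2 = 11236 ≡ 49
52^64 ≡ 49^2 = 2401 ≡ 28
100 = 64 + 32 + 4, so 52^100 ≡ 28·49·64 ≡ 7 (mod 113)
100^2 = 10000 ≡ 56
3 = 2 + 1, so 100^3 ≡ 56·100 ≡ 63 (mod 113)
7·63 = 441 ≡ 102 (mod 113)
88 ≠ 102, so verification fails.

invalid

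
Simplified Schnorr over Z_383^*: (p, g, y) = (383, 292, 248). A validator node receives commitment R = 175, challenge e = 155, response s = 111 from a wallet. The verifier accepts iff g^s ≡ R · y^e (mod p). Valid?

no

g^s mod p:
292^2 = 85264 ≡ 238
292^4 ≡ 238^2 = 56644 ≡ 343
292^8 ≡ 343^2 = 117649 ≡ 68
292^16 ≡ 68^2 = 4624 ≡ 28
292^32 ≡ 28^2 = 784 ≡ 18
292^64 ≡ 18^2 = 324
111 = 64 + 32 + 8 + 4 + 2 + 1, so 292^111 ≡ 324·18·68·343·238·292 ≡ 150 (mod 383)
R · y^e mod p:
248^2 = 61504 ≡ 224
248^4 ≡ 224^2 = 50176 ≡ 3
248^8 ≡ 3^2 = 9
248^16 ≡ 9^2 = 81
248^32 ≡ 81^2 = 6561 ≡ 50
248^64 ≡ 50^2 = 2500 ≡ 202
248^128 ≡ 202^2 = 40804 ≡ 206
155 = 128 + 16 + 8 + 2 + 1, so 248^155 ≡ 206·81·9·224·248 ≡ 263 (mod 383)
175·263 = 46025 ≡ 65 (mod 383)
150 ≠ 65; the check fails.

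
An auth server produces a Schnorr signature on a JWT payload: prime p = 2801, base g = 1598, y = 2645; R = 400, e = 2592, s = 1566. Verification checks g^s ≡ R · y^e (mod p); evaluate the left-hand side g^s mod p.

1876

1598^2 = 2553604 ≡ 1893
1598^4 ≡ 1893^2 = 3583449 ≡ 970
1598^8 ≡ 970^2 = 940900 ≡ 2565
1598^16 ≡ 2565^2 = 6579225 ≡ 2477
1598^32 ≡ 2477^2 = 6135529 ≡ 1339
1598^64 ≡ 1339^2 = 1792921 ≡ 281
1598^128 ≡ 281^2 = 78961 ≡ 533
1598^256 ≡ 533^2 = 284089 ≡ 1188
1598^512 ≡ 1188^2 = 1411344 ≡ 2441
1598^1024 ≡ 2441^2 = 5958481 ≡ 754
1566 = 1024 + 512 + 16 + 8 + 4 + 2, so 1598^1566 ≡ 754·2441·2477·2565·970·1893 ≡ 1876 (mod 2801)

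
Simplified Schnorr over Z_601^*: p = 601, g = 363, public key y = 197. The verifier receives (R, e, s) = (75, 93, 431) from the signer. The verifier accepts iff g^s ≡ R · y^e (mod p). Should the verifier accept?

accept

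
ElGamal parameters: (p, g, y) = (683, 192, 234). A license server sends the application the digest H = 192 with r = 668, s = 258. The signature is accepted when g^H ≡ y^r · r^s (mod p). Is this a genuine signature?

genuine

Left side g^H mod p:
192^192 mod 683 = 165
Right side y^r · r^s mod p:
234^668 mod 683 = 291
668^258 mod 683 = 416
291·416 = 121056 ≡ 165 (mod 683)
165 ≡ 165 (mod 683), so the signature is genuine.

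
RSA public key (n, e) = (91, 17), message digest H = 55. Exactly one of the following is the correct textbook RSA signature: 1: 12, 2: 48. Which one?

2

Candidate 1: 12^2 = 144 ≡ 53; 12^4 ≡ 53^2 = 2809 ≡ 79; 12^8 ≡ 79^2 = 6241 ≡ 53; 12^16 ≡ 53^2 = 2809 ≡ 79; 17 = 16 + 1, so 12^17 ≡ 79·12 ≡ 38 (mod 91)
Candidate 2: 48^2 = 2304 ≡ 29; 48^4 ≡ 29^2 = 841 ≡ 22; 48^8 ≡ 22^2 = 484 ≡ 29; 48^16 ≡ 29^2 = 841 ≡ 22; 17 = 16 + 1, so 48^17 ≡ 22·48 ≡ 55 (mod 91)
  → matches H = 55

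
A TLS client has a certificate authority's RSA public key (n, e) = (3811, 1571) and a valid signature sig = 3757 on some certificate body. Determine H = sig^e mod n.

Squares mod 3811: sig^1≡3757, sig^2≡2916, sig^4≡715, sig^8≡551, sig^16≡2532, sig^32≡922, sig^64≡231, sig^128≡7, sig^256≡49, sig^512≡2401, sig^1024≡2569
1571 = 1024 + 512 + 32 + 2 + 1, so sig^1571 ≡ 2569·2401·922·2916·3757 ≡ 759 (mod 3811)

759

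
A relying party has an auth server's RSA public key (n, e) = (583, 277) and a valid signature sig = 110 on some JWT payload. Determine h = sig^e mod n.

sig^2 ≡ 110^2 = 12100 ≡ 440
sig^4 ≡ 440^2 = 193600 ≡ 44
sig^8 ≡ 44^2 = 1936 ≡ 187
sig^16 ≡ 187^2 = 34969 ≡ 572
sig^32 ≡ 572^2 = 327184 ≡ 121
sig^64 ≡ 121^2 = 14641 ≡ 66
sig^128 ≡ 66^2 = 4356 ≡ 275
sig^256 ≡ 275^2 = 75625 ≡ 418
277 = 256 + 16 + 4 + 1, so sig^277 ≡ 418·572·44·110 ≡ 539 (mod 583)

539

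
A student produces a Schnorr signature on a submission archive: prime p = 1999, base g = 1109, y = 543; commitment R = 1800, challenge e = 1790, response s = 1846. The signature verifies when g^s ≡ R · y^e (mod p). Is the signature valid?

g^s mod p:
Squares mod 1999: 1109^1≡1109, 1109^2≡496, 1109^4≡139, 1109^8≡1330, 1109^16≡1784, 1109^32≡248, 1109^64≡1534, 1109^128≡333, 1109^256≡944, 1109^512≡1581, 1109^1024≡811
1846 = 1024 + 512 + 256 + 32 + 16 + 4 + 2, so 1109^1846 ≡ 811·1581·944·248·1784·139·496 ≡ 258 (mod 1999)
R · y^e mod p:
Squares mod 1999: 543^1≡543, 543^2≡996, 543^4≡512, 543^8≡275, 543^16≡1662, 543^32≡1625, 543^64≡1945, 543^128≡917, 543^256≡1309, 543^512≡338, 543^1024≡301
1790 = 1024 + 512 + 128 + 64 + 32 + 16 + 8 + 4 + 2, so 543^1790 ≡ 301·338·917·1945·1625·1662·275·512·996 ≡ 953 (mod 1999)
1800·953 = 1715400 ≡ 258 (mod 1999)
258 ≡ 258 (mod 1999); signature holds.

valid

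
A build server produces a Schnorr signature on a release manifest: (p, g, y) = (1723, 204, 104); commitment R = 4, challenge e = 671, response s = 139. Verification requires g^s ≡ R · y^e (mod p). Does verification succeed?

g^s mod p:
204^2 = 41616 ≡ 264
204^4 ≡ 264^2 = 69696 ≡ 776
204^8 ≡ 776^2 = 602176 ≡ 849
204^16 ≡ 849^2 = 720801 ≡ 587
204^32 ≡ 587^2 = 344569 ≡ 1692
204^64 ≡ 1692^2 = 2862864 ≡ 961
204^128 ≡ 961^2 = 923521 ≡ 1716
139 = 128 + 8 + 2 + 1, so 204^139 ≡ 1716·849·264·204 ≡ 1718 (mod 1723)
R · y^e mod p:
104^2 = 10816 ≡ 478
104^4 ≡ 478^2 = 228484 ≡ 1048
104^8 ≡ 1048^2 = 1098304 ≡ 753
104^16 ≡ 753^2 = 567009 ≡ 142
104^32 ≡ 142^2 = 20164 ≡ 1211
104^64 ≡ 1211^2 = 1466521 ≡ 248
104^128 ≡ 248^2 = 61504 ≡ 1199
104^256 ≡ 1199^2 = 1437601 ≡ 619
104^512 ≡ 619^2 = 383161 ≡ 655
671 = 512 + 128 + 16 + 8 + 4 + 2 + 1, so 104^671 ≡ 655·1199·142·753·1048·478·104 ≡ 1291 (mod 1723)
4·1291 = 5164 ≡ 1718 (mod 1723)
1718 ≡ 1718 (mod 1723); signature holds.

passes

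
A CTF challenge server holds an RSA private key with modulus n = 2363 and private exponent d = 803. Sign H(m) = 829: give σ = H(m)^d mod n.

293

Squares mod 2363: (H(m))^1≡829, (H(m))^2≡1971, (H(m))^4≡69, (H(m))^8≡35, (H(m))^16≡1225, (H(m))^32≡120, (H(m))^64≡222, (H(m))^128≡2024, (H(m))^256≡1497, (H(m))^512≡885
803 = 512 + 256 + 32 + 2 + 1, so (H(m))^803 ≡ 885·1497·120·1971·829 ≡ 293 (mod 2363)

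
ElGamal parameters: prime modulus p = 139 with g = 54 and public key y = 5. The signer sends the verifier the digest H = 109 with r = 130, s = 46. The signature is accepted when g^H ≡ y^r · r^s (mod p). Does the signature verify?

does not verify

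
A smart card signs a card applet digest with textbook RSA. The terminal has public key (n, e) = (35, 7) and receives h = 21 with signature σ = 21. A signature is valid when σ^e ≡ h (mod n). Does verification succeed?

passes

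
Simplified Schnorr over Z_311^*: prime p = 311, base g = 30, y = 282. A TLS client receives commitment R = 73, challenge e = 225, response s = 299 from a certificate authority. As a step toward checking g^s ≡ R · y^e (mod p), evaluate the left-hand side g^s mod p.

30^2 = 900 ≡ 278
30^4 ≡ 278^2 = 77284 ≡ 156
30^8 ≡ 156^2 = 24336 ≡ 78
30^16 ≡ 78^2 = 6084 ≡ 175
30^32 ≡ 175^2 = 30625 ≡ 147
30^64 ≡ 147^2 = 21609 ≡ 150
30^128 ≡ 150^2 = 22500 ≡ 108
30^256 ≡ 108^2 = 11664 ≡ 157
299 = 256 + 32 + 8 + 2 + 1, so 30^299 ≡ 157·147·78·278·30 ≡ 240 (mod 311)

240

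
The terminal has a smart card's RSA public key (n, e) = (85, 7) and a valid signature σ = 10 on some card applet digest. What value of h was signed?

5

σ^2 ≡ 10^2 = 100 ≡ 15
σ^4 ≡ 15^2 = 225 ≡ 55
7 = 4 + 2 + 1, so σ^7 ≡ 55·15·10 ≡ 5 (mod 85)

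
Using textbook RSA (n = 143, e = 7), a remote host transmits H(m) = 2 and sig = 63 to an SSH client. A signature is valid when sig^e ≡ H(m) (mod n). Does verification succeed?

Squares mod 143: sig^1≡63, sig^2≡108, sig^4≡81
7 = 4 + 2 + 1, so sig^7 ≡ 81·108·63 ≡ 2 (mod 143)
2 = H(m), so the signature checks out.

passes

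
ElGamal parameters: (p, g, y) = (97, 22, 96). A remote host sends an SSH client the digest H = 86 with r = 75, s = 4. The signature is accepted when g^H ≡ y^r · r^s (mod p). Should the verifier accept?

accept

Left side g^H mod p:
22^86 mod 97 = 96
Right side y^r · r^s mod p:
96^75 mod 97 = 96
75^4 mod 97 = 1
96·1 = 96 ≡ 96 (mod 97)
96 ≡ 96 (mod 97), so the signature is genuine.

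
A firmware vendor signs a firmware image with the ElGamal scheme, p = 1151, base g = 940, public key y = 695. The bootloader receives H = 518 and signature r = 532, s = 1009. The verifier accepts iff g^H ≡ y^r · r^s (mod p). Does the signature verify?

Left side g^H mod p:
940^2 = 883600 ≡ 783
940^4 ≡ 783^2 = 613089 ≡ 757
940^8 ≡ 757^2 = 573049 ≡ 1002
940^16 ≡ 1002^2 = 1004004 ≡ 332
940^32 ≡ 332^2 = 110224 ≡ 879
940^64 ≡ 879^2 = 772641 ≡ 320
940^128 ≡ 320^2 = 102400 ≡ 1112
940^256 ≡ 1112^2 = 1236544 ≡ 370
940^512 ≡ 370^2 = 136900 ≡ 1082
518 = 512 + 4 + 2, so 940^518 ≡ 1082·757·783 ≡ 44 (mod 1151)
Right side y^r · r^s mod p:
695^2 = 483025 ≡ 756
695^4 ≡ 756^2 = 571536 ≡ 640
695^8 ≡ 640^2 = 409600 ≡ 995
695^16 ≡ 995^2 = 990025 ≡ 165
695^32 ≡ 165^2 = 27225 ≡ 752
695^64 ≡ 752^2 = 565504 ≡ 363
695^128 ≡ 363^2 = 131769 ≡ 555
695^256 ≡ 555^2 = 308025 ≡ 708
695^512 ≡ 708^2 = 501264 ≡ 579
532 = 512 + 16 + 4, so 695^532 ≡ 579·165·640 ≡ 129 (mod 1151)
532^2 = 283024 ≡ 1029
532^4 ≡ 1029^2 = 1058841 ≡ 1072
532^8 ≡ 1072^2 = 1149184 ≡ 486
532^16 ≡ 486^2 = 236196 ≡ 241
532^32 ≡ 241^2 = 58081 ≡ 531
532^64 ≡ 531^2 = 281961 ≡ 1117
532^128 ≡ 1117^2 = 1247689 ≡ 5
532^256 ≡ 5^2 = 25
532^512 ≡ 25^2 = 625
1009 = 512 + 256 + 128 + 64 + 32 + 16 + 1, so 532^1009 ≡ 625·25·5·1117·531·241·532 ≡ 418 (mod 1151)
129·418 = 53922 ≡ 976 (mod 1151)
44 ≠ 976, so verification fails.

does not verify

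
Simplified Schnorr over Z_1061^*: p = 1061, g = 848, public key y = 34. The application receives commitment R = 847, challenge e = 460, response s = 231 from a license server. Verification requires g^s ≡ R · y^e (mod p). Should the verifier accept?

g^s mod p:
Squares mod 1061: 848^1≡848, 848^2≡807, 848^4≡856, 848^8≡646, 848^16≡343, 848^32≡939, 848^64≡30, 848^128≡900
231 = 128 + 64 + 32 + 4 + 2 + 1, so 848^231 ≡ 900·30·939·856·807·848 ≡ 281 (mod 1061)
R · y^e mod p:
Squares mod 1061: 34^1≡34, 34^2≡95, 34^4≡537, 34^8≡838, 34^16≡923, 34^32≡1007, 34^64≡794, 34^128≡202, 34^256≡486
460 = 256 + 128 + 64 + 8 + 4, so 34^460 ≡ 486·202·794·838·537 ≡ 892 (mod 1061)
847·892 = 755524 ≡ 92 (mod 1061)
281 ≠ 92; the check fails.

reject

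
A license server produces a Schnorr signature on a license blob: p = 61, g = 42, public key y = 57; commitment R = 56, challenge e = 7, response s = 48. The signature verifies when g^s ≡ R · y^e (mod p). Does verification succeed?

fails

g^s mod p:
Squares mod 61: 42^1≡42, 42^2≡56, 42^4≡25, 42^8≡15, 42^16≡42, 42^32≡56
48 = 32 + 16, so 42^48 ≡ 56·42 ≡ 34 (mod 61)
R · y^e mod p:
Squares mod 61: 57^1≡57, 57^2≡16, 57^4≡12
7 = 4 + 2 + 1, so 57^7 ≡ 12·16·57 ≡ 25 (mod 61)
56·25 = 1400 ≡ 58 (mod 61)
34 ≠ 58; the check fails.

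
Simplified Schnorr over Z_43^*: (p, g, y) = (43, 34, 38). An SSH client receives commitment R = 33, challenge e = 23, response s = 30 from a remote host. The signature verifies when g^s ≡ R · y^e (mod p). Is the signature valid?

invalid

g^s mod p:
34^30 mod 43 = 35
R · y^e mod p:
38^23 mod 43 = 25
33·25 = 825 ≡ 8 (mod 43)
35 ≠ 8; the check fails.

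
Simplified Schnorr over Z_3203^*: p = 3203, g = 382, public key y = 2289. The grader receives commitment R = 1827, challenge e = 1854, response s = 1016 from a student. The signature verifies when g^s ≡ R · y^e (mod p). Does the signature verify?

g^s mod p:
382^2 = 145924 ≡ 1789
382^4 ≡ 1789^2 = 3200521 ≡ 724
382^8 ≡ 724^2 = 524176 ≡ 2087
382^16 ≡ 2087^2 = 4355569 ≡ 2692
382^32 ≡ 2692^2 = 7246864 ≡ 1678
382^64 ≡ 1678^2 = 2815684 ≡ 247
382^128 ≡ 247^2 = 61009 ≡ 152
382^256 ≡ 152^2 = 23104 ≡ 683
382^512 ≡ 683^2 = 466489 ≡ 2054
1016 = 512 + 256 + 128 + 64 + 32 + 16 + 8, so 382^1016 ≡ 2054·683·152·247·1678·2692·2087 ≡ 651 (mod 3203)
R · y^e mod p:
2289^2 = 5239521 ≡ 2616
2289^4 ≡ 2616^2 = 6843456 ≡ 1848
2289^8 ≡ 1848^2 = 3415104 ≡ 706
2289^16 ≡ 706^2 = 498436 ≡ 1971
2289^32 ≡ 1971^2 = 3884841 ≡ 2805
2289^64 ≡ 2805^2 = 7868025 ≡ 1457
2289^128 ≡ 1457^2 = 2122849 ≡ 2463
2289^256 ≡ 2463^2 = 6066369 ≡ 3090
2289^512 ≡ 3090^2 = 9548100 ≡ 3160
2289^1024 ≡ 3160^2 = 9985600 ≡ 1849
1854 = 1024 + 512 + 256 + 32 + 16 + 8 + 4 + 2, so 2289^1854 ≡ 1849·3160·3090·2805·1971·706·1848·2616 ≡ 406 (mod 3203)
1827·406 = 741762 ≡ 1869 (mod 3203)
651 ≠ 1869; the check fails.

does not verify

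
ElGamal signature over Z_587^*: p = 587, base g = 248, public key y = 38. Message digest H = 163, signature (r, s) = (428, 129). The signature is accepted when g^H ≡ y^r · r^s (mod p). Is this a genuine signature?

Left side g^H mod p:
248^2 = 61504 ≡ 456
248^4 ≡ 456^2 = 207936 ≡ 138
248^8 ≡ 138^2 = 19044 ≡ 260
248^16 ≡ 260^2 = 67600 ≡ 95
248^32 ≡ 95^2 = 9025 ≡ 220
248^64 ≡ 220^2 = 48400 ≡ 266
248^128 ≡ 266^2 = 70756 ≡ 316
163 = 128 + 32 + 2 + 1, so 248^163 ≡ 316·220·456·248 ≡ 94 (mod 587)
Right side y^r · r^s mod p:
38^2 = 1444 ≡ 270
38^4 ≡ 270^2 = 72900 ≡ 112
38^8 ≡ 112^2 = 12544 ≡ 217
38^16 ≡ 217^2 = 47089 ≡ 129
38^32 ≡ 129^2 = 16641 ≡ 205
38^64 ≡ 205^2 = 42025 ≡ 348
38^128 ≡ 348^2 = 121104 ≡ 182
38^256 ≡ 182^2 = 33124 ≡ 252
428 = 256 + 128 + 32 + 8 + 4, so 38^428 ≡ 252·182·205·217·112 ≡ 545 (mod 587)
428^2 = 183184 ≡ 40
428^4 ≡ 40^2 = 1600 ≡ 426
428^8 ≡ 426^2 = 181476 ≡ 93
428^16 ≡ 93^2 = 8649 ≡ 431
428^32 ≡ 431^2 = 185761 ≡ 269
428^64 ≡ 269^2 = 72361 ≡ 160
428^128 ≡ 160^2 = 25600 ≡ 359
129 = 128 + 1, so 428^129 ≡ 359·428 ≡ 445 (mod 587)
545·445 = 242525 ≡ 94 (mod 587)
94 ≡ 94 (mod 587), so the signature is genuine.

genuine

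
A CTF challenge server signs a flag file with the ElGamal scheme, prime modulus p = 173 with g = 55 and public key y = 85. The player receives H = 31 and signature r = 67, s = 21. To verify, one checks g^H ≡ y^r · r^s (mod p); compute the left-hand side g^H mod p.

24

55^31 mod 173 = 24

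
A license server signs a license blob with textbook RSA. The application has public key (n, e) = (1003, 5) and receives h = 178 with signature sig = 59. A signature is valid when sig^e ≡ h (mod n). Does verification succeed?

fails

sig^2 ≡ 59^2 = 3481 ≡ 472
sig^4 ≡ 472^2 = 222784 ≡ 118
5 = 4 + 1, so sig^5 ≡ 118·59 ≡ 944 (mod 1003)
944 ≠ 178, so verification fails.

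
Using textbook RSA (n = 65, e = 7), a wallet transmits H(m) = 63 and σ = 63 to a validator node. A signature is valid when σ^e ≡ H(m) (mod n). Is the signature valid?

Squares mod 65: σ^1≡63, σ^2≡4, σ^4≡16
7 = 4 + 2 + 1, so σ^7 ≡ 16·4·63 ≡ 2 (mod 65)
2 ≠ 63, so verification fails.

invalid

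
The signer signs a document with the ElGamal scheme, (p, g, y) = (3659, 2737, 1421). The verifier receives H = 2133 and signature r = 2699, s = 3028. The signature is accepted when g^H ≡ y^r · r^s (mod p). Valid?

no

Left side g^H mod p:
2737^2133 mod 3659 = 1426
Right side y^r · r^s mod p:
1421^2699 mod 3659 = 579
2699^3028 mod 3659 = 2677
579·2677 = 1549983 ≡ 2226 (mod 3659)
1426 ≠ 2226, so verification fails.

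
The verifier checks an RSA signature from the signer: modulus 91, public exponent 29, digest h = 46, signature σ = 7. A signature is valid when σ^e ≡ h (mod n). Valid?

no

σ^29 mod 91 = 63
σ^29 mod 91 = 63, but h = 46.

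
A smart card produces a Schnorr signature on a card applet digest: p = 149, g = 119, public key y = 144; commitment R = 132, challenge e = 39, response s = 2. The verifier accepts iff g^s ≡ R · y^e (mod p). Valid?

g^s mod p:
119^2 mod 149 = 6
R · y^e mod p:
144^39 mod 149 = 124
132·124 = 16368 ≡ 127 (mod 149)
6 ≠ 127; the check fails.

no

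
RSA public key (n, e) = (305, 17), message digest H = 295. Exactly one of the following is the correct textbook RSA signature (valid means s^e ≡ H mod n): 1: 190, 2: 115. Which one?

Candidate 1: 190^2 = 36100 ≡ 110; 190^4 ≡ 110^2 = 12100 ≡ 205; 190^8 ≡ 205^2 = 42025 ≡ 240; 190^16 ≡ 240^2 = 57600 ≡ 260; 17 = 16 + 1, so 190^17 ≡ 260·190 ≡ 295 (mod 305)
  → matches H = 295
Candidate 2: 115^2 = 13225 ≡ 110; 115^4 ≡ 110^2 = 12100 ≡ 205; 115^8 ≡ 205^2 = 42025 ≡ 240; 115^16 ≡ 240^2 = 57600 ≡ 260; 17 = 16 + 1, so 115^17 ≡ 260·115 ≡ 10 (mod 305)

1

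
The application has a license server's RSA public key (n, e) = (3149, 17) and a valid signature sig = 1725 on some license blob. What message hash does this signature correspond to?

sig^2 ≡ 1725^2 = 2975625 ≡ 2969
sig^4 ≡ 2969^2 = 8814961 ≡ 910
sig^8 ≡ 910^2 = 828100 ≡ 3062
sig^16 ≡ 3062^2 = 9375844 ≡ 1271
17 = 16 + 1, so sig^17 ≡ 1271·1725 ≡ 771 (mod 3149)

771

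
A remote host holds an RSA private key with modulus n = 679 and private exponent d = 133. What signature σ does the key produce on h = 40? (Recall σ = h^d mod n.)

544

h^2 ≡ 40^2 = 1600 ≡ 242
h^4 ≡ 242^2 = 58564 ≡ 170
h^8 ≡ 170^2 = 28900 ≡ 382
h^16 ≡ 382^2 = 145924 ≡ 618
h^32 ≡ 618^2 = 381924 ≡ 326
h^64 ≡ 326^2 = 106276 ≡ 352
h^128 ≡ 352^2 = 123904 ≡ 326
133 = 128 + 4 + 1, so h^133 ≡ 326·170·40 ≡ 544 (mod 679)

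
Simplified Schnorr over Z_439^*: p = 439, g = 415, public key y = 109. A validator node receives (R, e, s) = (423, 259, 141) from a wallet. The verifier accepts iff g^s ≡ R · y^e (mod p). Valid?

g^s mod p:
415^2 = 172225 ≡ 137
415^4 ≡ 137^2 = 18769 ≡ 331
415^8 ≡ 331^2 = 109561 ≡ 250
415^16 ≡ 250^2 = 62500 ≡ 162
415^32 ≡ 162^2 = 26244 ≡ 343
415^64 ≡ 343^2 = 117649 ≡ 436
415^128 ≡ 436^2 = 190096 ≡ 9
141 = 128 + 8 + 4 + 1, so 415^141 ≡ 9·250·331·415 ≡ 324 (mod 439)
R · y^e mod p:
109^2 = 11881 ≡ 28
109^4 ≡ 28^2 = 784 ≡ 345
109^8 ≡ 345^2 = 119025 ≡ 56
109^16 ≡ 56^2 = 3136 ≡ 63
109^32 ≡ 63^2 = 3969 ≡ 18
109^64 ≡ 18^2 = 324
109^128 ≡ 324^2 = 104976 ≡ 55
109^256 ≡ 55^2 = 3025 ≡ 391
259 = 256 + 2 + 1, so 109^259 ≡ 391·28·109 ≡ 130 (mod 439)
423·130 = 54990 ≡ 115 (mod 439)
324 ≠ 115; the check fails.

no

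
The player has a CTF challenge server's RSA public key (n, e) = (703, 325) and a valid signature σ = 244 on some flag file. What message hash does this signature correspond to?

244

σ^2 ≡ 244^2 = 59536 ≡ 484
σ^4 ≡ 484^2 = 234256 ≡ 157
σ^8 ≡ 157^2 = 24649 ≡ 44
σ^16 ≡ 44^2 = 1936 ≡ 530
σ^32 ≡ 530^2 = 280900 ≡ 403
σ^64 ≡ 403^2 = 162409 ≡ 16
σ^128 ≡ 16^2 = 256
σ^256 ≡ 256^2 = 65536 ≡ 157
325 = 256 + 64 + 4 + 1, so σ^325 ≡ 157·16·157·244 ≡ 244 (mod 703)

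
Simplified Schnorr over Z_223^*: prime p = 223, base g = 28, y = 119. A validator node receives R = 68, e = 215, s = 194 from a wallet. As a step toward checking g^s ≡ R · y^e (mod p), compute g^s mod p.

132

Squares mod 223: 28^1≡28, 28^2≡115, 28^4≡68, 28^8≡164, 28^16≡136, 28^32≡210, 28^64≡169, 28^128≡17
194 = 128 + 64 + 2, so 28^194 ≡ 17·169·115 ≡ 132 (mod 223)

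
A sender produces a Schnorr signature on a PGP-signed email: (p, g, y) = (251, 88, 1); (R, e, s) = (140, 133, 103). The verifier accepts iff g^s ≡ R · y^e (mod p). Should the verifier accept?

g^s mod p:
Squares mod 251: 88^1≡88, 88^2≡214, 88^4≡114, 88^8≡195, 88^16≡124, 88^32≡65, 88^64≡209
103 = 64 + 32 + 4 + 2 + 1, so 88^103 ≡ 209·65·114·214·88 ≡ 140 (mod 251)
R · y^e mod p:
Squares mod 251: 1^1≡1, 1^2≡1, 1^4≡1, 1^8≡1, 1^16≡1, 1^32≡1, 1^64≡1, 1^128≡1
133 = 128 + 4 + 1, so 1^133 ≡ 1·1·1 ≡ 1 (mod 251)
140·1 = 140 ≡ 140 (mod 251)
140 ≡ 140 (mod 251); signature holds.

accept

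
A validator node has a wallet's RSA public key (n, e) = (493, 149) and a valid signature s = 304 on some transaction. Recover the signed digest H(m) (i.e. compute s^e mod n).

s^2 ≡ 304^2 = 92416 ≡ 225
s^4 ≡ 225^2 = 50625 ≡ 339
s^8 ≡ 339^2 = 114921 ≡ 52
s^16 ≡ 52^2 = 2704 ≡ 239
s^32 ≡ 239^2 = 57121 ≡ 426
s^64 ≡ 426^2 = 181476 ≡ 52
s^128 ≡ 52^2 = 2704 ≡ 239
149 = 128 + 16 + 4 + 1, so s^149 ≡ 239·239·339·304 ≡ 206 (mod 493)

206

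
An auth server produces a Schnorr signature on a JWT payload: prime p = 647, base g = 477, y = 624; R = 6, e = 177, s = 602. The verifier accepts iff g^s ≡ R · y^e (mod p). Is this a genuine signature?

g^s mod p:
477^2 = 227529 ≡ 432
477^4 ≡ 432^2 = 186624 ≡ 288
477^8 ≡ 288^2 = 82944 ≡ 128
477^16 ≡ 128^2 = 16384 ≡ 209
477^32 ≡ 209^2 = 43681 ≡ 332
477^64 ≡ 332^2 = 110224 ≡ 234
477^128 ≡ 234^2 = 54756 ≡ 408
477^256 ≡ 408^2 = 166464 ≡ 185
477^512 ≡ 185^2 = 34225 ≡ 581
602 = 512 + 64 + 16 + 8 + 2, so 477^602 ≡ 581·234·209·128·432 ≡ 307 (mod 647)
R · y^e mod p:
624^2 = 389376 ≡ 529
624^4 ≡ 529^2 = 279841 ≡ 337
624^8 ≡ 337^2 = 113569 ≡ 344
624^16 ≡ 344^2 = 118336 ≡ 582
624^32 ≡ 582^2 = 338724 ≡ 343
624^64 ≡ 343^2 = 117649 ≡ 542
624^128 ≡ 542^2 = 293764 ≡ 26
177 = 128 + 32 + 16 + 1, so 624^177 ≡ 26·343·582·624 ≡ 328 (mod 647)
6·328 = 1968 ≡ 27 (mod 647)
307 ≠ 27; the check fails.

forged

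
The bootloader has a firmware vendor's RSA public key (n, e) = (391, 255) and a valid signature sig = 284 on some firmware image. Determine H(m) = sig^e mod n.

248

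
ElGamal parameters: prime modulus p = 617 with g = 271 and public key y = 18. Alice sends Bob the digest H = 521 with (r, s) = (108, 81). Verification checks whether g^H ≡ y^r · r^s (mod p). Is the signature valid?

valid

Left side g^H mod p:
271^2 = 73441 ≡ 18
271^4 ≡ 18^2 = 324
271^8 ≡ 324^2 = 104976 ≡ 86
271^16 ≡ 86^2 = 7396 ≡ 609
271^32 ≡ 609^2 = 370881 ≡ 64
271^64 ≡ 64^2 = 4096 ≡ 394
271^128 ≡ 394^2 = 155236 ≡ 369
271^256 ≡ 369^2 = 136161 ≡ 421
271^512 ≡ 421^2 = 177241 ≡ 162
521 = 512 + 8 + 1, so 271^521 ≡ 162·86·271 ≡ 149 (mod 617)
Right side y^r · r^s mod p:
18^2 = 324
18^4 ≡ 324^2 = 104976 ≡ 86
18^8 ≡ 86^2 = 7396 ≡ 609
18^16 ≡ 609^2 = 370881 ≡ 64
18^32 ≡ 64^2 = 4096 ≡ 394
18^64 ≡ 394^2 = 155236 ≡ 369
108 = 64 + 32 + 8 + 4, so 18^108 ≡ 369·394·609·86 ≡ 4 (mod 617)
108^2 = 11664 ≡ 558
108^4 ≡ 558^2 = 311364 ≡ 396
108^8 ≡ 396^2 = 156816 ≡ 98
108^16 ≡ 98^2 = 9604 ≡ 349
108^32 ≡ 349^2 = 121801 ≡ 252
108^64 ≡ 252^2 = 63504 ≡ 570
81 = 64 + 16 + 1, so 108^81 ≡ 570·349·108 ≡ 500 (mod 617)
4·500 = 2000 ≡ 149 (mod 617)
149 ≡ 149 (mod 617), so the signature is genuine.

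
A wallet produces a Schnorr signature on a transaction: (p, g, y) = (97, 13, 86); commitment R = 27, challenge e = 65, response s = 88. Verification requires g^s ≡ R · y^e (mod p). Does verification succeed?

passes

g^s mod p:
13^2 = 169 ≡ 72
13^4 ≡ 72^2 = 5184 ≡ 43
13^8 ≡ 43^2 = 1849 ≡ 6
13^16 ≡ 6^2 = 36
13^32 ≡ 36^2 = 1296 ≡ 35
13^64 ≡ 35^2 = 1225 ≡ 61
88 = 64 + 16 + 8, so 13^88 ≡ 61·36·6 ≡ 81 (mod 97)
R · y^e mod p:
86^2 = 7396 ≡ 24
86^4 ≡ 24^2 = 576 ≡ 91
86^8 ≡ 91^2 = 8281 ≡ 36
86^16 ≡ 36^2 = 1296 ≡ 35
86^32 ≡ 35^2 = 1225 ≡ 61
86^64 ≡ 61^2 = 3721 ≡ 35
65 = 64 + 1, so 86^65 ≡ 35·86 ≡ 3 (mod 97)
27·3 = 81 ≡ 81 (mod 97)
81 ≡ 81 (mod 97); signature holds.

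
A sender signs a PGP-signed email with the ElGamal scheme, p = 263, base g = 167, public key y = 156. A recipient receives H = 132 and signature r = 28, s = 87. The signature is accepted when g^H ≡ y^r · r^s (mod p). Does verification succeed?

Left side g^H mod p:
167^2 = 27889 ≡ 11
167^4 ≡ 11^2 = 121
167^8 ≡ 121^2 = 14641 ≡ 176
167^16 ≡ 176^2 = 30976 ≡ 205
167^32 ≡ 205^2 = 42025 ≡ 208
167^64 ≡ 208^2 = 43264 ≡ 132
167^128 ≡ 132^2 = 17424 ≡ 66
132 = 128 + 4, so 167^132 ≡ 66·121 ≡ 96 (mod 263)
Right side y^r · r^s mod p:
156^2 = 24336 ≡ 140
156^4 ≡ 140^2 = 19600 ≡ 138
156^8 ≡ 138^2 = 19044 ≡ 108
156^16 ≡ 108^2 = 11664 ≡ 92
28 = 16 + 8 + 4, so 156^28 ≡ 92·108·138 ≡ 149 (mod 263)
28^2 = 784 ≡ 258
28^4 ≡ 258^2 = 66564 ≡ 25
28^8 ≡ 25^2 = 625 ≡ 99
28^16 ≡ 99^2 = 9801 ≡ 70
28^32 ≡ 70^2 = 4900 ≡ 166
28^64 ≡ 166^2 = 27556 ≡ 204
87 = 64 + 16 + 4 + 2 + 1, so 28^87 ≡ 204·70·25·258·28 ≡ 257 (mod 263)
149·257 = 38293 ≡ 158 (mod 263)
96 ≠ 158, so verification fails.

fails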